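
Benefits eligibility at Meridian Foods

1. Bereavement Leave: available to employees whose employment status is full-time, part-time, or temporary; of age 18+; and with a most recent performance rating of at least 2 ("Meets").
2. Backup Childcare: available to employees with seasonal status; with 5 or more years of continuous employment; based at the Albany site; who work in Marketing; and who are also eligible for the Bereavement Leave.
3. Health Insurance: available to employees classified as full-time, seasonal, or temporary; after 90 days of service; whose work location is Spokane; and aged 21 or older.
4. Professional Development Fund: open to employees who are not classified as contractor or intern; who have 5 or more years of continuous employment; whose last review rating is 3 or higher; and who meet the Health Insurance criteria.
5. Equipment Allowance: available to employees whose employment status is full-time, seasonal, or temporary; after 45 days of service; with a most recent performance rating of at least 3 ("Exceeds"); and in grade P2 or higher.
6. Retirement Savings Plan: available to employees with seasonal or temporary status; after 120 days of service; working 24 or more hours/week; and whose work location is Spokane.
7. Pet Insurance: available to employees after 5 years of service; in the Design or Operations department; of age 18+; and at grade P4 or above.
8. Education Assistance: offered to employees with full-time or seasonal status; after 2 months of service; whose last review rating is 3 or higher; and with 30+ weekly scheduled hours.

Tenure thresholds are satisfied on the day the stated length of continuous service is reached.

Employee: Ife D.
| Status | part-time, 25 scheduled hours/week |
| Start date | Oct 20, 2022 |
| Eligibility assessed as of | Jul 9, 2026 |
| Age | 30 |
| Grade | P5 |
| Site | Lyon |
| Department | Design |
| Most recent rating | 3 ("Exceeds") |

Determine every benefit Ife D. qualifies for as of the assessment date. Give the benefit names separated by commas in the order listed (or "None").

Bereavement Leave

Service from Oct 20, 2022 to Jul 9, 2026: 1358 days.
Bereavement Leave — status part-time ✓; age 30 ≥ 18 ✓; rating 3 ≥ 2 ✓ → eligible.
Backup Childcare — status part-time ✗ (requires seasonal) → not eligible.
Health Insurance — status part-time ✗ (requires full-time, seasonal, or temporary) → not eligible.
Professional Development Fund — status part-time ✓ (not excluded); service 1358 days < 5 years (≈1825 days) ✗ → not eligible.
Equipment Allowance — status part-time ✗ (requires full-time, seasonal, or temporary) → not eligible.
Retirement Savings Plan — status part-time ✗ (requires seasonal or temporary) → not eligible.
Pet Insurance — service 1358 days < 5 years (≈1825 days) ✗ → not eligible.
Education Assistance — status part-time ✗ (requires full-time or seasonal) → not eligible.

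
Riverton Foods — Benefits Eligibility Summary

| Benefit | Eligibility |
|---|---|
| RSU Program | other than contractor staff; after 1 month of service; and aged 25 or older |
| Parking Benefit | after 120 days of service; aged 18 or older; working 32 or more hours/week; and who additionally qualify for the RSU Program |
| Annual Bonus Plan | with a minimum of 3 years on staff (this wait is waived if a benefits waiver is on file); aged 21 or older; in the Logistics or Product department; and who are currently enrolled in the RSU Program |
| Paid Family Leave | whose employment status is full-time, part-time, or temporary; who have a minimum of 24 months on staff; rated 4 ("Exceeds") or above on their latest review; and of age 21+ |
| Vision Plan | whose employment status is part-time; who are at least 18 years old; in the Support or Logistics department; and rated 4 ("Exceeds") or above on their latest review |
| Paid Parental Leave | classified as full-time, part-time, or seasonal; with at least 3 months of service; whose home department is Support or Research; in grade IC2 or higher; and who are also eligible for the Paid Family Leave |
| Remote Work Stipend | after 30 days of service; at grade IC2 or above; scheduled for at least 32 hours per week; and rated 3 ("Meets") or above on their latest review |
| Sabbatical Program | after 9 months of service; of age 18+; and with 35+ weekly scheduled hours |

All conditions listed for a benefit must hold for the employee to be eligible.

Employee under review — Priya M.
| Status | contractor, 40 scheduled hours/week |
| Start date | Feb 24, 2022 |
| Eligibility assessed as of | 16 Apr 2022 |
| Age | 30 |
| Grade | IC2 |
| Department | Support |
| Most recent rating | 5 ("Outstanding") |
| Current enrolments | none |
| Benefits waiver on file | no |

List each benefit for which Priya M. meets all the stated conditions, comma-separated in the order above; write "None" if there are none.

Service from Feb 24, 2022 to 16 Apr 2022: 51 days.
RSU Program — status contractor ✗ (excluded) → not eligible.
Parking Benefit — service 51 days < 120 days ✗ → not eligible.
Annual Bonus Plan — no waiver, service 51 days < 3 years (≈1095 days) ✗ → not eligible.
Paid Family Leave — status contractor ✗ (requires full-time, part-time, or temporary) → not eligible.
Vision Plan — status contractor ✗ (requires part-time) → not eligible.
Paid Parental Leave — status contractor ✗ (requires full-time, part-time, or seasonal) → not eligible.
Remote Work Stipend — service 51 days ≥ 30 days ✓; grade IC2 ≥ IC2 ✓; 40 hrs/wk ≥ 32 ✓; rating 5 ≥ 3 ✓ → eligible.
Sabbatical Program — service 51 days < 9 months (≈270 days) ✗ → not eligible.

Remote Work Stipend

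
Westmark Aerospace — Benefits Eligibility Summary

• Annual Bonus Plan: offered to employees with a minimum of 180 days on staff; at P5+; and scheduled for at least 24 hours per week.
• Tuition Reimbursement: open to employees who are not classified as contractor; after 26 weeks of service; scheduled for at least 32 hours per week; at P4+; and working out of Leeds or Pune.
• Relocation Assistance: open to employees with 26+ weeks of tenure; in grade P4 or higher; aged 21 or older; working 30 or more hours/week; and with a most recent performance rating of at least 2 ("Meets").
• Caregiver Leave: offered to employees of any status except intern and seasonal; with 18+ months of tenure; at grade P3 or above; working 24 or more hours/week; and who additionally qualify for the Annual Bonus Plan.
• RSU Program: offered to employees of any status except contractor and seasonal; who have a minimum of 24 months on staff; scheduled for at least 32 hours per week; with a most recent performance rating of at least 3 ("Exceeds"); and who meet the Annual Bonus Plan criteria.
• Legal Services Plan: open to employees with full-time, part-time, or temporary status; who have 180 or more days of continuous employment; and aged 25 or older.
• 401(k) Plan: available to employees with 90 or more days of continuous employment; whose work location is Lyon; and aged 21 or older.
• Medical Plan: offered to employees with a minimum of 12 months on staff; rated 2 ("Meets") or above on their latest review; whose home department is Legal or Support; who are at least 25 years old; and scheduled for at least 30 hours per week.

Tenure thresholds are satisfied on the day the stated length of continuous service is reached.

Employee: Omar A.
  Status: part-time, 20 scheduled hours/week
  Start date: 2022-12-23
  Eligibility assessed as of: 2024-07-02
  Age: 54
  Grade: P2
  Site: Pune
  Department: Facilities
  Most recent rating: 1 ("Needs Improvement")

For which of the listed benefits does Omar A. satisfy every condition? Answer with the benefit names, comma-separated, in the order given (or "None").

Service from 2022-12-23 to 2024-07-02: 557 days.
Annual Bonus Plan — service 557 days ≥ 180 days ✓; grade P2 < P5 ✗ → not eligible.
Tuition Reimbursement — status part-time ✓ (not excluded); service 557 days ≥ 26 weeks (≈182 days) ✓; 20 hrs/wk < 32 ✗ → not eligible.
Relocation Assistance — service 557 days ≥ 26 weeks (≈182 days) ✓; grade P2 < P4 ✗ → not eligible.
Caregiver Leave — status part-time ✓ (not excluded); service 557 days ≥ 18 months (≈540 days) ✓; grade P2 < P3 ✗ → not eligible.
RSU Program — status part-time ✓ (not excluded); service 557 days < 24 months (≈720 days) ✗ → not eligible.
Legal Services Plan — status part-time ✓; service 557 days ≥ 180 days ✓; age 54 ≥ 25 ✓ → eligible.
401(k) Plan — service 557 days ≥ 90 days ✓; site Pune ✗ (not Lyon) → not eligible.
Medical Plan — service 557 days ≥ 12 months (≈360 days) ✓; rating 1 < 2 ✗ → not eligible.

Legal Services Plan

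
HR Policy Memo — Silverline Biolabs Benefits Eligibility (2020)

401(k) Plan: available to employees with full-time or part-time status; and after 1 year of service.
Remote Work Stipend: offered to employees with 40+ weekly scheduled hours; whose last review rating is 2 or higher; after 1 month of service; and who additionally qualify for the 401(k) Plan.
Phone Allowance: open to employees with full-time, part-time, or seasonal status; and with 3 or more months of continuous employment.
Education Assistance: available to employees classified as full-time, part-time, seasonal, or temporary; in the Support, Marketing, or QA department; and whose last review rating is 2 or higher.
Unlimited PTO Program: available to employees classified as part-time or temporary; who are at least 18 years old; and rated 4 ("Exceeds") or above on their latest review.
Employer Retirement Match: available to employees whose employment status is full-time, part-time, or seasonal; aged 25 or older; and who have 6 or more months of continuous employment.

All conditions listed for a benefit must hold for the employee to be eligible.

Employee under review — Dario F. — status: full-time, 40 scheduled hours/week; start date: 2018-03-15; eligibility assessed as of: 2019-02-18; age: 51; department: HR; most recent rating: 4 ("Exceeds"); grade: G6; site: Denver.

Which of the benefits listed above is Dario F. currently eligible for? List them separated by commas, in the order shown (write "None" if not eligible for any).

Service from 2018-03-15 to 2019-02-18: 340 days.
401(k) Plan — status full-time ✓; service 340 days < 1 year (≈365 days) ✗ → not eligible.
Remote Work Stipend — 40 hrs/wk ≥ 40 ✓; rating 4 ≥ 2 ✓; service 340 days ≥ 1 month (≈30 days) ✓; not eligible for 401(k) Plan ✗ → not eligible.
Phone Allowance — status full-time ✓; service 340 days ≥ 3 months (≈90 days) ✓ → eligible.
Education Assistance — status full-time ✓; dept HR ✗ → not eligible.
Unlimited PTO Program — status full-time ✗ (requires part-time or temporary) → not eligible.
Employer Retirement Match — status full-time ✓; age 51 ≥ 25 ✓; service 340 days ≥ 6 months (≈180 days) ✓ → eligible.

Phone Allowance, Employer Retirement Match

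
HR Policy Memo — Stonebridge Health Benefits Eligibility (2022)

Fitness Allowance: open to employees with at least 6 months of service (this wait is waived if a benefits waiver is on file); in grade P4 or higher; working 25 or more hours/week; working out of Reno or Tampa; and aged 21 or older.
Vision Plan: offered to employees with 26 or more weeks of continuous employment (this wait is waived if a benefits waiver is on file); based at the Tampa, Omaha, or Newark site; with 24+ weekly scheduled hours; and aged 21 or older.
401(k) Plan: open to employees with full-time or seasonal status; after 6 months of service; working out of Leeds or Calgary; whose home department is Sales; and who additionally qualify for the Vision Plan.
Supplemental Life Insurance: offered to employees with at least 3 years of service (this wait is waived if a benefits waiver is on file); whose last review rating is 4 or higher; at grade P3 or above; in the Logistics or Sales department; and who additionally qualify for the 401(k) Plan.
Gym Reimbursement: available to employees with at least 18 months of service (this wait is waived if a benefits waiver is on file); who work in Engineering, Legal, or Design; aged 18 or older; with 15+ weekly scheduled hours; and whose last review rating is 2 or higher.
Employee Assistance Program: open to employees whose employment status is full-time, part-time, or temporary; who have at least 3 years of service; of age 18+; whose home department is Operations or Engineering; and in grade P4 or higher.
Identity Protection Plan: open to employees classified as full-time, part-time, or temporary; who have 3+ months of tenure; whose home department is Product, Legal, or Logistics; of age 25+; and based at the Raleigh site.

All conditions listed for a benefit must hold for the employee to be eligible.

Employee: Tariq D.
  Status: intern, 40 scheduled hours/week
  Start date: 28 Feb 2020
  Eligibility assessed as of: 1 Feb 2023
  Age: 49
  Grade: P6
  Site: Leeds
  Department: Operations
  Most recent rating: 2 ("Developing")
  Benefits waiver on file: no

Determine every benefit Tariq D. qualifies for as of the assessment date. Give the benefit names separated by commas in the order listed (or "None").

None

Service from 28 Feb 2020 to 1 Feb 2023: 1069 days.
Fitness Allowance — no waiver, service 1069 days ≥ 6 months (≈180 days) ✓; grade P6 ≥ P4 ✓; 40 hrs/wk ≥ 25 ✓; site Leeds ✗ (not Reno or Tampa) → not eligible.
Vision Plan — no waiver, service 1069 days ≥ 26 weeks (≈182 days) ✓; site Leeds ✗ (not Tampa, Omaha, or Newark) → not eligible.
401(k) Plan — status intern ✗ (requires full-time or seasonal) → not eligible.
Supplemental Life Insurance — no waiver, service 1069 days < 3 years (≈1095 days) ✗ → not eligible.
Gym Reimbursement — no waiver, service 1069 days ≥ 18 months (≈540 days) ✓; dept Operations ✗ → not eligible.
Employee Assistance Program — status intern ✗ (requires full-time, part-time, or temporary) → not eligible.
Identity Protection Plan — status intern ✗ (requires full-time, part-time, or temporary) → not eligible.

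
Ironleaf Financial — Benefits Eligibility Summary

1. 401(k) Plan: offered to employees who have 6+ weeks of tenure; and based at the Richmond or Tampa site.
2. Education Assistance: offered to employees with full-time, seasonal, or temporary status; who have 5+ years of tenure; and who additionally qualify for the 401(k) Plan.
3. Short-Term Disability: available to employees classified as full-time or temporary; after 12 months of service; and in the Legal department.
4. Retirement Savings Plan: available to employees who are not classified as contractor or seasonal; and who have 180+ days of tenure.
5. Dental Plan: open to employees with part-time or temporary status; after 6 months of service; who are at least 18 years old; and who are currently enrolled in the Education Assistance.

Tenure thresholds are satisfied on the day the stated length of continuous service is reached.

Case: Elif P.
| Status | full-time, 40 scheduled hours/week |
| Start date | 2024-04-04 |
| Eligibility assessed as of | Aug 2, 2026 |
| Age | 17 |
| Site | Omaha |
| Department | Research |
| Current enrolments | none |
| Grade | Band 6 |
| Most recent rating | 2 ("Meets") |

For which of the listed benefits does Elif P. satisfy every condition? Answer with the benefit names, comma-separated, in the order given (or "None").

Retirement Savings Plan

Service from 2024-04-04 to Aug 2, 2026: 850 days.
401(k) Plan — service 850 days ≥ 6 weeks (≈42 days) ✓; site Omaha ✗ (not Richmond or Tampa) → not eligible.
Education Assistance — status full-time ✓; service 850 days < 5 years (≈1825 days) ✗ → not eligible.
Short-Term Disability — status full-time ✓; service 850 days ≥ 12 months (≈360 days) ✓; dept Research ✗ → not eligible.
Retirement Savings Plan — status full-time ✓ (not excluded); service 850 days ≥ 180 days ✓ → eligible.
Dental Plan — status full-time ✗ (requires part-time or temporary) → not eligible.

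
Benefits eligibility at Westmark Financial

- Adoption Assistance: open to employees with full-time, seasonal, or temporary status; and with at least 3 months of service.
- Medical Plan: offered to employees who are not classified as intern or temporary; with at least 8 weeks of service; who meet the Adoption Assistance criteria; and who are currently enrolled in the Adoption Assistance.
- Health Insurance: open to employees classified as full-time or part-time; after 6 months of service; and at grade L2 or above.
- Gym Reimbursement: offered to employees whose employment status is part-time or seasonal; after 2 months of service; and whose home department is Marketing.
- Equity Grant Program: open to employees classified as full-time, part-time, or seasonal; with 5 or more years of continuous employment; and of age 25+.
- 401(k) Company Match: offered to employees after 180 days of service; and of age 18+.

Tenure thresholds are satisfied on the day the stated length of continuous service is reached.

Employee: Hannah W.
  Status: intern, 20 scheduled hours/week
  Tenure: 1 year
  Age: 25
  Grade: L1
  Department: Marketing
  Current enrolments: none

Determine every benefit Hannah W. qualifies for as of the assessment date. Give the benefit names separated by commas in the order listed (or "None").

401(k) Company Match

Adoption Assistance — status intern ✗ (requires full-time, seasonal, or temporary) → not eligible.
Medical Plan — status intern ✗ (excluded) → not eligible.
Health Insurance — status intern ✗ (requires full-time or part-time) → not eligible.
Gym Reimbursement — status intern ✗ (requires part-time or seasonal) → not eligible.
Equity Grant Program — status intern ✗ (requires full-time, part-time, or seasonal) → not eligible.
401(k) Company Match — service 1 year ≥ 180 days ✓; age 25 ≥ 18 ✓ → eligible.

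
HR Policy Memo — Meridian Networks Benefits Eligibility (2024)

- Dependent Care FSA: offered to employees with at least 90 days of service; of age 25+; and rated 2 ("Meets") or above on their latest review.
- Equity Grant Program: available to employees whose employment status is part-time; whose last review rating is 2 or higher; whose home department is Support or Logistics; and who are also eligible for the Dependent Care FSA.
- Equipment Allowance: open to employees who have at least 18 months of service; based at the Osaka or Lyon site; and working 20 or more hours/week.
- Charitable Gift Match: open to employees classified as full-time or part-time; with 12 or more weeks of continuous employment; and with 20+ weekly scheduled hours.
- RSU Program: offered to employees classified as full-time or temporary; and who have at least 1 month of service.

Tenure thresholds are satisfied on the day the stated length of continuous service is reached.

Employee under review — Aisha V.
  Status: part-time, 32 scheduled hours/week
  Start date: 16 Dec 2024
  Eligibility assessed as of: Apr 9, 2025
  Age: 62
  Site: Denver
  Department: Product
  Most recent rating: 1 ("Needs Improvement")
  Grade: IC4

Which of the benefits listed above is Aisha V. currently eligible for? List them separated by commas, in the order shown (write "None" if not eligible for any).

Service from 16 Dec 2024 to Apr 9, 2025: 114 days.
Dependent Care FSA — service 114 days ≥ 90 days ✓; age 62 ≥ 25 ✓; rating 1 < 2 ✗ → not eligible.
Equity Grant Program — status part-time ✓; rating 1 < 2 ✗ → not eligible.
Equipment Allowance — service 114 days < 18 months (≈540 days) ✗ → not eligible.
Charitable Gift Match — status part-time ✓; service 114 days ≥ 12 weeks (≈84 days) ✓; 32 hrs/wk ≥ 20 ✓ → eligible.
RSU Program — status part-time ✗ (requires full-time or temporary) → not eligible.

Charitable Gift Match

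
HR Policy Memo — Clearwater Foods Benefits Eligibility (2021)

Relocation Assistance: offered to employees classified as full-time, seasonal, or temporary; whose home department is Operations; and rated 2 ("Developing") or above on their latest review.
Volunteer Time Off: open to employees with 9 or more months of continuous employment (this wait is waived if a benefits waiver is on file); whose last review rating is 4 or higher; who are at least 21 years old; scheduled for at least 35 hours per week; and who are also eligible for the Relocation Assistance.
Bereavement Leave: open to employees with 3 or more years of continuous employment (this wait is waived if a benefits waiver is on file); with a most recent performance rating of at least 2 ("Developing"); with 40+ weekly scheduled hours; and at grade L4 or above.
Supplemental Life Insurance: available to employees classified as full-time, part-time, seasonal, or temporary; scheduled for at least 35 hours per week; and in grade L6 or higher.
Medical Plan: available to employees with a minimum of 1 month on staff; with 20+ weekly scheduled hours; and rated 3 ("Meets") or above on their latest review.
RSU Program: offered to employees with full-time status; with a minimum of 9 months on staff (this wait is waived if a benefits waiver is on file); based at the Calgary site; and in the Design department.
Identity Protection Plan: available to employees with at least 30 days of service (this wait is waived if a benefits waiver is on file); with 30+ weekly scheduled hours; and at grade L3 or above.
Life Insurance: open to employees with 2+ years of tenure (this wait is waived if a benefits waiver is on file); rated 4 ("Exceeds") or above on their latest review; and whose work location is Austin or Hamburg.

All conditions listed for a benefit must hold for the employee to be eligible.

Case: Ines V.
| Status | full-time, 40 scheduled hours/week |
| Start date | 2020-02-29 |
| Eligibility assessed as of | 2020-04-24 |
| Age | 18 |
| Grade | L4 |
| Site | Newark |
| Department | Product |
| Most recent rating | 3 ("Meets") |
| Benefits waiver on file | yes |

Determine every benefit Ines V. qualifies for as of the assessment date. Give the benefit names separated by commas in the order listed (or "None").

Service from 2020-02-29 to 2020-04-24: 55 days.
Relocation Assistance — status full-time ✓; dept Product ✗ → not eligible.
Volunteer Time Off — benefits waiver on file ✓; rating 3 < 4 ✗ → not eligible.
Bereavement Leave — benefits waiver on file ✓; rating 3 ≥ 2 ✓; 40 hrs/wk ≥ 40 ✓; grade L4 ≥ L4 ✓ → eligible.
Supplemental Life Insurance — status full-time ✓; 40 hrs/wk ≥ 35 ✓; grade L4 < L6 ✗ → not eligible.
Medical Plan — service 55 days ≥ 1 month (≈30 days) ✓; 40 hrs/wk ≥ 20 ✓; rating 3 ≥ 3 ✓ → eligible.
RSU Program — status full-time ✓; benefits waiver on file ✓; site Newark ✗ (not Calgary) → not eligible.
Identity Protection Plan — benefits waiver on file ✓; 40 hrs/wk ≥ 30 ✓; grade L4 ≥ L3 ✓ → eligible.
Life Insurance — benefits waiver on file ✓; rating 3 < 4 ✗ → not eligible.

Bereavement Leave, Medical Plan, Identity Protection Plan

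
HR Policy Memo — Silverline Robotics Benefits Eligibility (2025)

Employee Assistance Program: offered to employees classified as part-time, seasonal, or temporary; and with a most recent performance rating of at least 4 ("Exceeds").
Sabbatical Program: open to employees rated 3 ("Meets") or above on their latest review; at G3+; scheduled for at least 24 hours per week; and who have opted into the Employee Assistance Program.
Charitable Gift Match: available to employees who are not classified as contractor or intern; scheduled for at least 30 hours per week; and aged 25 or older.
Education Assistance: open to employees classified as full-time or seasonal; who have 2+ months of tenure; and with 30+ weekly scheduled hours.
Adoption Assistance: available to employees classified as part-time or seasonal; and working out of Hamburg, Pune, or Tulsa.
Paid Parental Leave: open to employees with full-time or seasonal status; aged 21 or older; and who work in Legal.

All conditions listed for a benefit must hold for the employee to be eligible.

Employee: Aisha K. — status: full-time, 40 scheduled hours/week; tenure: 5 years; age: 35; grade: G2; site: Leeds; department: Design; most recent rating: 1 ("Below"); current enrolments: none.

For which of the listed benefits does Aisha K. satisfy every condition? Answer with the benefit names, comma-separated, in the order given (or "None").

Employee Assistance Program — status full-time ✗ (requires part-time, seasonal, or temporary) → not eligible.
Sabbatical Program — rating 1 < 3 ✗ → not eligible.
Charitable Gift Match — status full-time ✓ (not excluded); 40 hrs/wk ≥ 30 ✓; age 35 ≥ 25 ✓ → eligible.
Education Assistance — status full-time ✓; service 5 years ≥ 2 months (≈60 days) ✓; 40 hrs/wk ≥ 30 ✓ → eligible.
Adoption Assistance — status full-time ✗ (requires part-time or seasonal) → not eligible.
Paid Parental Leave — status full-time ✓; age 35 ≥ 21 ✓; dept Design ✗ → not eligible.

Charitable Gift Match, Education Assistance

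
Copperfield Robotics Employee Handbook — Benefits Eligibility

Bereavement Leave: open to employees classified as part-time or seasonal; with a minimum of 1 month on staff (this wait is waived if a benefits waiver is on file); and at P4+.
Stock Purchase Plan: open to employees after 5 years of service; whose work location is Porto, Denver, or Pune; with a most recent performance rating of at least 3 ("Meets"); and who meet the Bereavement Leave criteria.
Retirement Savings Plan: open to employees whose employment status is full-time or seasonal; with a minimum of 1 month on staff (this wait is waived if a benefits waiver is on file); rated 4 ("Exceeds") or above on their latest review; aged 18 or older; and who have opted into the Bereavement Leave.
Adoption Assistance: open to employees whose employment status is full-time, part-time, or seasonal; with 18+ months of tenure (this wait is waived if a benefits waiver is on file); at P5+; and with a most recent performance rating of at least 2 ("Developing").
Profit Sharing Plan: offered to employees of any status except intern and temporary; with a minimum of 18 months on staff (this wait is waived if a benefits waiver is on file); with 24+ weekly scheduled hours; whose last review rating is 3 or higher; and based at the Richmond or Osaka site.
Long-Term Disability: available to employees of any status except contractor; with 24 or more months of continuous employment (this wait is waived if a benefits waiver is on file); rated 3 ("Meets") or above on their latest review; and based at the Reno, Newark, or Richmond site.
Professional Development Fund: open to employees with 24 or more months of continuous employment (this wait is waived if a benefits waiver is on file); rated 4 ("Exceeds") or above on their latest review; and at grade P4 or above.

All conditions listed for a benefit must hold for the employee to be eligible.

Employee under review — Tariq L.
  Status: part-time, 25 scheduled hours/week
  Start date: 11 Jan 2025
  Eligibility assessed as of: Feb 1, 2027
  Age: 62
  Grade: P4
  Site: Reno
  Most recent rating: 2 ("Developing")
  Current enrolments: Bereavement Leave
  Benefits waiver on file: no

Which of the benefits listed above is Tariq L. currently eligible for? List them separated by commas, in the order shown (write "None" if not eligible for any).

Bereavement Leave

Service from 11 Jan 2025 to Feb 1, 2027: 751 days.
Bereavement Leave — status part-time ✓; no waiver, service 751 days ≥ 1 month (≈30 days) ✓; grade P4 ≥ P4 ✓ → eligible.
Stock Purchase Plan — service 751 days < 5 years (≈1825 days) ✗ → not eligible.
Retirement Savings Plan — status part-time ✗ (requires full-time or seasonal) → not eligible.
Adoption Assistance — status part-time ✓; no waiver, service 751 days ≥ 18 months (≈540 days) ✓; grade P4 < P5 ✗ → not eligible.
Profit Sharing Plan — status part-time ✓ (not excluded); no waiver, service 751 days ≥ 18 months (≈540 days) ✓; 25 hrs/wk ≥ 24 ✓; rating 2 < 3 ✗ → not eligible.
Long-Term Disability — status part-time ✓ (not excluded); no waiver, service 751 days ≥ 24 months (≈720 days) ✓; rating 2 < 3 ✗ → not eligible.
Professional Development Fund — no waiver, service 751 days ≥ 24 months (≈720 days) ✓; rating 2 < 4 ✗ → not eligible.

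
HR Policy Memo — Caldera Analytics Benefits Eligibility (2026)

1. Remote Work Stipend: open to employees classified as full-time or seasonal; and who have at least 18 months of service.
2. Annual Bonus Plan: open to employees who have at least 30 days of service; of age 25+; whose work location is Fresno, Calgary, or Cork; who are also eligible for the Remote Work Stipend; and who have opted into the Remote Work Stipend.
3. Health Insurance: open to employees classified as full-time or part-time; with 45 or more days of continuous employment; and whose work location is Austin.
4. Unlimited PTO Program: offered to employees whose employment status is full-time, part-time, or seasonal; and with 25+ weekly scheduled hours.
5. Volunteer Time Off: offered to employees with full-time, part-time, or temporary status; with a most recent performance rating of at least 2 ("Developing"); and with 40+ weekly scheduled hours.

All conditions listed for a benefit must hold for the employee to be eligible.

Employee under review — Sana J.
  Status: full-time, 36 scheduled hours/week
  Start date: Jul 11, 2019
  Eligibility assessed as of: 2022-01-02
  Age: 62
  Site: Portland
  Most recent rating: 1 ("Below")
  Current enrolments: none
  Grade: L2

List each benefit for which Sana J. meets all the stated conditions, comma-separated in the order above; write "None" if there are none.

Remote Work Stipend, Unlimited PTO Program

Service from Jul 11, 2019 to 2022-01-02: 906 days.
Remote Work Stipend — status full-time ✓; service 906 days ≥ 18 months (≈540 days) ✓ → eligible.
Annual Bonus Plan — service 906 days ≥ 30 days ✓; age 62 ≥ 25 ✓; site Portland ✗ (not Fresno, Calgary, or Cork) → not eligible.
Health Insurance — status full-time ✓; service 906 days ≥ 45 days ✓; site Portland ✗ (not Austin) → not eligible.
Unlimited PTO Program — status full-time ✓; 36 hrs/wk ≥ 25 ✓ → eligible.
Volunteer Time Off — status full-time ✓; rating 1 < 2 ✗ → not eligible.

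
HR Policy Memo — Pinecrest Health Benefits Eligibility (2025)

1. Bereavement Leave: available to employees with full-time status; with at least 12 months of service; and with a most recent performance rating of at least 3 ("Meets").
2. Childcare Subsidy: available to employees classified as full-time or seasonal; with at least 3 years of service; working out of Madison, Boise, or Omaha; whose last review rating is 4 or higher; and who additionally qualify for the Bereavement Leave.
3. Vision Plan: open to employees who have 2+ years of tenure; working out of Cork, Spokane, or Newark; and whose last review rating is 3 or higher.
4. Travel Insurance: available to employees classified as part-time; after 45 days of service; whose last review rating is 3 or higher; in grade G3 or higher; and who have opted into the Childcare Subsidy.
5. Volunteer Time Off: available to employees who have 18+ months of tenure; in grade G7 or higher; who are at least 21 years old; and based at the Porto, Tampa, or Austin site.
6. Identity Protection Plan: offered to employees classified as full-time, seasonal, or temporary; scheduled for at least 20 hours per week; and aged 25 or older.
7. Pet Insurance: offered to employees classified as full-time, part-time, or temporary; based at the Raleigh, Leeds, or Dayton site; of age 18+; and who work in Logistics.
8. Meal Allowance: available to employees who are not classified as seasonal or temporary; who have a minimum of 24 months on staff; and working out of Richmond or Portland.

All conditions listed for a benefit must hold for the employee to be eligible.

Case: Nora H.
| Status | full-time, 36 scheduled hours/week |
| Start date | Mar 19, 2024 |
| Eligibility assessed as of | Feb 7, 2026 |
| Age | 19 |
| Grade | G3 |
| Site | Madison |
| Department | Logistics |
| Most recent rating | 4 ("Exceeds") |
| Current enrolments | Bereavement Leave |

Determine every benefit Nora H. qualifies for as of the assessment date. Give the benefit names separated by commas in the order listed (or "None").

Bereavement Leave

Service from Mar 19, 2024 to Feb 7, 2026: 690 days.
Bereavement Leave — status full-time ✓; service 690 days ≥ 12 months (≈360 days) ✓; rating 4 ≥ 3 ✓ → eligible.
Childcare Subsidy — status full-time ✓; service 690 days < 3 years (≈1095 days) ✗ → not eligible.
Vision Plan — service 690 days < 2 years (≈730 days) ✗ → not eligible.
Travel Insurance — status full-time ✗ (requires part-time) → not eligible.
Volunteer Time Off — service 690 days ≥ 18 months (≈540 days) ✓; grade G3 < G7 ✗ → not eligible.
Identity Protection Plan — status full-time ✓; 36 hrs/wk ≥ 20 ✓; age 19 < 25 ✗ → not eligible.
Pet Insurance — status full-time ✓; site Madison ✗ (not Raleigh, Leeds, or Dayton) → not eligible.
Meal Allowance — status full-time ✓ (not excluded); service 690 days < 24 months (≈720 days) ✗ → not eligible.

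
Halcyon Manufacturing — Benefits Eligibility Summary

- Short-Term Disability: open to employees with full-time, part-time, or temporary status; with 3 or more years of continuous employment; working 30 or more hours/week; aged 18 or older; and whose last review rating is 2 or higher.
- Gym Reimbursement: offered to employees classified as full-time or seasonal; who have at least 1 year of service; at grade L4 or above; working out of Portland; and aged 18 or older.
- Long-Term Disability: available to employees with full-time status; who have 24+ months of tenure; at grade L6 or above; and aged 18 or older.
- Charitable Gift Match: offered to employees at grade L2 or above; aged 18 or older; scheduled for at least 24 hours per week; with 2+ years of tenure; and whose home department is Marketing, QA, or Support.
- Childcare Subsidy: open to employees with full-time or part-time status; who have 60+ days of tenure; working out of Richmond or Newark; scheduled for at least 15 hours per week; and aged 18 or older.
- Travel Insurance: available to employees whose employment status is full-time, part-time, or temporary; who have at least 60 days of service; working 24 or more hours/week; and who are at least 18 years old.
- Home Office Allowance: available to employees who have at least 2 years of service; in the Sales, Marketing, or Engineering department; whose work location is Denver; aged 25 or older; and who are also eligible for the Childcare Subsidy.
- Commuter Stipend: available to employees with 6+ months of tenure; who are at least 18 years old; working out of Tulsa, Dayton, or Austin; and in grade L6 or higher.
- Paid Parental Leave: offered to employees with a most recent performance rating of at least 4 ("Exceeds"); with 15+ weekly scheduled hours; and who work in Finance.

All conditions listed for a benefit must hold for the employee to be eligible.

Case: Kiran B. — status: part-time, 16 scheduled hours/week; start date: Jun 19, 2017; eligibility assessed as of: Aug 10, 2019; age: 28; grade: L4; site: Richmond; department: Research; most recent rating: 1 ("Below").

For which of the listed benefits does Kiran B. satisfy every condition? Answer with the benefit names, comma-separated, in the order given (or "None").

Service from Jun 19, 2017 to Aug 10, 2019: 782 days.
Short-Term Disability — status part-time ✓; service 782 days < 3 years (≈1095 days) ✗ → not eligible.
Gym Reimbursement — status part-time ✗ (requires full-time or seasonal) → not eligible.
Long-Term Disability — status part-time ✗ (requires full-time) → not eligible.
Charitable Gift Match — grade L4 ≥ L2 ✓; age 28 ≥ 18 ✓; 16 hrs/wk < 24 ✗ → not eligible.
Childcare Subsidy — status part-time ✓; service 782 days ≥ 60 days ✓; site Richmond ✓; 16 hrs/wk ≥ 15 ✓; age 28 ≥ 18 ✓ → eligible.
Travel Insurance — status part-time ✓; service 782 days ≥ 60 days ✓; 16 hrs/wk < 24 ✗ → not eligible.
Home Office Allowance — service 782 days ≥ 2 years (≈730 days) ✓; dept Research ✗ → not eligible.
Commuter Stipend — service 782 days ≥ 6 months (≈180 days) ✓; age 28 ≥ 18 ✓; site Richmond ✗ (not Tulsa, Dayton, or Austin) → not eligible.
Paid Parental Leave — rating 1 < 4 ✗ → not eligible.

Childcare Subsidy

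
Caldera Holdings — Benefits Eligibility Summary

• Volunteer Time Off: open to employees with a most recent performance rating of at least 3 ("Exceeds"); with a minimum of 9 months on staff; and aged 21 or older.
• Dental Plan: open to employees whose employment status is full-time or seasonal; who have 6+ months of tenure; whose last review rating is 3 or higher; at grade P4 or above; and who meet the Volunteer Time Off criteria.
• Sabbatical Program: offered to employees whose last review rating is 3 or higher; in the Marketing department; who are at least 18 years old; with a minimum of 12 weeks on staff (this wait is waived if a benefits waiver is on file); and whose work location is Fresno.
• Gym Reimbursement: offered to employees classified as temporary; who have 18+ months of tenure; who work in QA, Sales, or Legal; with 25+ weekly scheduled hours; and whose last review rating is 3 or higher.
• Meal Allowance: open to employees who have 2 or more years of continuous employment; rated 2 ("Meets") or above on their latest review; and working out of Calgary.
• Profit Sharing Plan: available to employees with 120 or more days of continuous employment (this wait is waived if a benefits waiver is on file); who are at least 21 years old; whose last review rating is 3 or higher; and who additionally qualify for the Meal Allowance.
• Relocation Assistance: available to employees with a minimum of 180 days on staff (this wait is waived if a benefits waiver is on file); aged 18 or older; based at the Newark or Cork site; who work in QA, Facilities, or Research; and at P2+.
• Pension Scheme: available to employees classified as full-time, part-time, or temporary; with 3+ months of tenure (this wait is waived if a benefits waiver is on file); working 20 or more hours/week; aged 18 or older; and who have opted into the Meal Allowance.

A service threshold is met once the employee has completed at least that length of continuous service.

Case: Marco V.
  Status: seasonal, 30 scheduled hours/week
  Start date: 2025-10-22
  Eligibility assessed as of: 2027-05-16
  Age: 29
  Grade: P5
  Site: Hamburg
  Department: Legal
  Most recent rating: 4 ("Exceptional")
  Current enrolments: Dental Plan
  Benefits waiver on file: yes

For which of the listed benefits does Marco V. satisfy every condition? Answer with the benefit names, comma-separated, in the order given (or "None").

Service from 2025-10-22 to 2027-05-16: 571 days.
Volunteer Time Off — rating 4 ≥ 3 ✓; service 571 days ≥ 9 months (≈270 days) ✓; age 29 ≥ 21 ✓ → eligible.
Dental Plan — status seasonal ✓; service 571 days ≥ 6 months (≈180 days) ✓; rating 4 ≥ 3 ✓; grade P5 ≥ P4 ✓; eligible for Volunteer Time Off ✓ → eligible.
Sabbatical Program — rating 4 ≥ 3 ✓; dept Legal ✗ → not eligible.
Gym Reimbursement — status seasonal ✗ (requires temporary) → not eligible.
Meal Allowance — service 571 days < 2 years (≈730 days) ✗ → not eligible.
Profit Sharing Plan — benefits waiver on file ✓; age 29 ≥ 21 ✓; rating 4 ≥ 3 ✓; not eligible for Meal Allowance ✗ → not eligible.
Relocation Assistance — benefits waiver on file ✓; age 29 ≥ 18 ✓; site Hamburg ✗ (not Newark or Cork) → not eligible.
Pension Scheme — status seasonal ✗ (requires full-time, part-time, or temporary) → not eligible.

Volunteer Time Off, Dental Plan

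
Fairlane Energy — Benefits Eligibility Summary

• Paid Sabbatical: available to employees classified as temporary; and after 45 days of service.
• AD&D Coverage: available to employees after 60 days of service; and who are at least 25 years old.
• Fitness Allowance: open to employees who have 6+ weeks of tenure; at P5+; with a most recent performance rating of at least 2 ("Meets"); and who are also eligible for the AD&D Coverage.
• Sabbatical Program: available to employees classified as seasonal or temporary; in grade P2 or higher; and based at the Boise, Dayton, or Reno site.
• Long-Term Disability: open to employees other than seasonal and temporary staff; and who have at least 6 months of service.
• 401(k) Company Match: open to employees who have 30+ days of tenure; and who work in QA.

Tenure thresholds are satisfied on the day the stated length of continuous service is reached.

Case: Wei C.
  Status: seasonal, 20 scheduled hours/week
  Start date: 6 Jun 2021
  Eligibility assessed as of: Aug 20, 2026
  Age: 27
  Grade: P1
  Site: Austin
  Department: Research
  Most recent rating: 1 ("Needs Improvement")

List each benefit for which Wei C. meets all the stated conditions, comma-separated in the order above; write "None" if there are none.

AD&D Coverage

Service from 6 Jun 2021 to Aug 20, 2026: 1901 days.
Paid Sabbatical — status seasonal ✗ (requires temporary) → not eligible.
AD&D Coverage — service 1901 days ≥ 60 days ✓; age 27 ≥ 25 ✓ → eligible.
Fitness Allowance — service 1901 days ≥ 6 weeks (≈42 days) ✓; grade P1 < P5 ✗ → not eligible.
Sabbatical Program — status seasonal ✓; grade P1 < P2 ✗ → not eligible.
Long-Term Disability — status seasonal ✗ (excluded) → not eligible.
401(k) Company Match — service 1901 days ≥ 30 days ✓; dept Research ✗ → not eligible.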